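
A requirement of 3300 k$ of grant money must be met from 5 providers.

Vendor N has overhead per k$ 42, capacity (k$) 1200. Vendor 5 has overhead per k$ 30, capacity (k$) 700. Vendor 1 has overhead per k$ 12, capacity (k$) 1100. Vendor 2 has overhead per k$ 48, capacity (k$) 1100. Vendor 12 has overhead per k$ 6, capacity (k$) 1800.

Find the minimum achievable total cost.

Fill from the cheapest provider first.
Vendor 12 (6): use full 1800 — 1500 k$ to go.
Vendor 1 at 12: take all 1100 k$ — 400 still needed.
Take 400 from Vendor 5 at 30 to finish.
Vendor N, Vendor 2: unused.
Cost = 1800×6 + 1100×12 + 400×30 = 36000.

36000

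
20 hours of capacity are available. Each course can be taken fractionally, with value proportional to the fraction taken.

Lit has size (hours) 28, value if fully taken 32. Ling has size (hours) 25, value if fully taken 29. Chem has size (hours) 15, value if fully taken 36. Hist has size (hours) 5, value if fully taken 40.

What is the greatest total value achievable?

Rank by value-to-size ratio: Hist 40/5≈8, Chem 36/15≈2.4, Ling 29/25≈1.16, Lit 32/28≈1.14.
Hist: take in full, 5 hours for value 40 → 15 left.
All 15 hours of Chem fit (value 36) → 0 remain.
Total value = 76.

76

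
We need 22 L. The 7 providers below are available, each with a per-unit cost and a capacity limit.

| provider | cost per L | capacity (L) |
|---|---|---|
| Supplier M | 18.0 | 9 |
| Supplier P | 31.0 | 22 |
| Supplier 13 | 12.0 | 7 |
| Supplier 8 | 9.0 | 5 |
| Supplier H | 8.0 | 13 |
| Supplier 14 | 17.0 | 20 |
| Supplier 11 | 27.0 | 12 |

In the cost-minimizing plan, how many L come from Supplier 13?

Use providers in increasing cost order.
Supplier H at 8.0: take all 13 L → 9 still needed.
Supplier 8 at 9.0: take all 5 L → 4 still needed.
Supplier 13 at 12.0: take 4 of its 7 → requirement met.
Supplier 14, Supplier M, Supplier 11, Supplier P: unused.

4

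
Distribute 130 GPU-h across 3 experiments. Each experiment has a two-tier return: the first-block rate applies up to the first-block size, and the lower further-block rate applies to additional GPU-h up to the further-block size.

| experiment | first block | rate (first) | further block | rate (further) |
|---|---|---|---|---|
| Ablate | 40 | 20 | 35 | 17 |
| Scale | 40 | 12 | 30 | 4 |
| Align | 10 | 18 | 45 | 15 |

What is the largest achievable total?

Rank every tier by rate: Ablate/first 20 > Align/first 18 > Ablate/second 17 > Align/second 15 > Scale/first 12 > Scale/second 4.
Ablate first at 20: fill all 40 — 90 left.
Align/first (18): +10 — 80 left.
Ablate second at 17: fill all 35 — 45 left.
Align/second (15): +45 — 0 left.
Total = 20×40 + 18×10 + 17×35 + 15×45 = 2250.

2250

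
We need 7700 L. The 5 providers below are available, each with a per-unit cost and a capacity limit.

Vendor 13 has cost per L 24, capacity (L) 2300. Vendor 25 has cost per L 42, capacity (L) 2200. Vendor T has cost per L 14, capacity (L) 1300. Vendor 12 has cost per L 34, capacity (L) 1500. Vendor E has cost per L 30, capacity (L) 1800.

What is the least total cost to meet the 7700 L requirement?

Fill from the cheapest provider first.
Vendor T (14): use full 1300 — 6400 L to go.
Vendor 13 (24): use full 2300 — 4100 L to go.
Vendor E at 30: take all 1800 L — 2300 still needed.
Take 1500 from Vendor 12 at 34 — need 800 more.
Vendor 25 at 42: take 800 of its 2200 — requirement met.
Cost = 1300×14 + 2300×24 + 1800×30 + 1500×34 + 800×42 = 212000.

212000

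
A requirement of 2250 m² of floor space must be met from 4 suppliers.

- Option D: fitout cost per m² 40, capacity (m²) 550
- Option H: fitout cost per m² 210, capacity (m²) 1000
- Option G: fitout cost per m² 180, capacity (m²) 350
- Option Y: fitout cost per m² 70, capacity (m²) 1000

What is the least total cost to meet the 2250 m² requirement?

228500

Fill from the cheapest supplier first.
Option D (40): use full 550 ; 1700 m² to go.
Take 1000 from Option Y at 70 ; need 700 more.
Option G at 180: take all 350 m² ; 350 still needed.
Option H (210): take the remaining 350 ; done.
Cost = 550×40 + 1000×70 + 350×180 + 350×210 = 228500.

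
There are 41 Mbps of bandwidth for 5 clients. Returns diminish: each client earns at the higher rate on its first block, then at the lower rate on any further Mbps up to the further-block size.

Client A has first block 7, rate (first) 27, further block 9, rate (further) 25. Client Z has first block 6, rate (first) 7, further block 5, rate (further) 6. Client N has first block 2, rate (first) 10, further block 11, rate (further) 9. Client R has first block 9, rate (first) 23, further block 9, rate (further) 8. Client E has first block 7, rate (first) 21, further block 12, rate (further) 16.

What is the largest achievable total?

912

Order all 10 blocks by rate: Client A/first 27 > Client A/second 25 > Client R/first 23 > Client E/first 21 > Client E/second 16 > Client N/first 10 > Client N/second 9 > Client R/second 8 > Client Z/first 7 > Client Z/second 6.
Client A/first (27): +7 → 34 left.
Fill Client A second block (9 at 25) → 25 left.
Fill Client R first block (9 at 23) → 16 left.
Client E/first (21): +7 → 9 left.
9 remain; put them into Client E second at 16.
Total = 27×7 + 25×9 + 23×9 + 21×7 + 16×9 = 912.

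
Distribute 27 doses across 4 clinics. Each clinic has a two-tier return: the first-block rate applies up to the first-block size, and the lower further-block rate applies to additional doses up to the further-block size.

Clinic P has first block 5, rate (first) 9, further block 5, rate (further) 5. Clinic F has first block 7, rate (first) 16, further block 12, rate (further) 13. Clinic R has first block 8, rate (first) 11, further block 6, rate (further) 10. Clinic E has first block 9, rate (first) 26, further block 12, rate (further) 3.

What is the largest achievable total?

489

Treat each block as its own option and order by rate: Clinic E/tier1 26 > Clinic F/tier1 16 > Clinic F/tier2 13 > Clinic R/tier1 11 > Clinic R/tier2 10 > Clinic P/tier1 9 > Clinic P/tier2 5 > Clinic E/tier2 3.
Clinic E/tier1 (26): +9 — 18 left.
Clinic F tier1 at 16: fill all 7 — 11 left.
11 remain; put them into Clinic F tier2 at 13.
Total = 26×9 + 16×7 + 13×11 = 489.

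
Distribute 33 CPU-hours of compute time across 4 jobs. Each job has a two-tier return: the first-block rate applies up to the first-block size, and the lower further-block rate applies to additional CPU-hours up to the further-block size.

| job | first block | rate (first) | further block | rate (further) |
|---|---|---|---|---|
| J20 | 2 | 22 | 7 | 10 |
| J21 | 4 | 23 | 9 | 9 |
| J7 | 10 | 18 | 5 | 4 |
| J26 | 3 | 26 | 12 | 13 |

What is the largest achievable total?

570

Order all 8 blocks by rate: J26/T1 26 > J21/T1 23 > J20/T1 22 > J7/T1 18 > J26/T2 13 > J20/T2 10 > J21/T2 9 > J7/T2 4.
J26/T1 (26): +3 — 30 left.
Fill J21 T1 block (4 at 23) — 26 left.
J20/T1 (22): +2 — 24 left.
J7/T1 (18): +10 — 14 left.
Fill J26 T2 block (12 at 13) — 2 left.
J20 T2 at 10: only 2 left, fill 2.
Total = 26×3 + 23×4 + 22×2 + 18×10 + 13×12 + 10×2 = 570.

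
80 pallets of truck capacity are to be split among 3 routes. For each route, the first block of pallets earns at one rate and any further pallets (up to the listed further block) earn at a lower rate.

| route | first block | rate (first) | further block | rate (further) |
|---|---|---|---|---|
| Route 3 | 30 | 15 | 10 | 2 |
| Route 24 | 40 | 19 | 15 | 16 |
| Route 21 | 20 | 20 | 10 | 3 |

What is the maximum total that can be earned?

Rank every tier by rate: Route 21/tier1 20 > Route 24/tier1 19 > Route 24/tier2 16 > Route 3/tier1 15 > Route 21/tier2 3 > Route 3/tier2 2.
Fill Route 21 tier1 block (20 at 20) → 60 left.
Route 24 tier1 at 19: fill all 40 → 20 left.
Fill Route 24 tier2 block (15 at 16) → 5 left.
5 remain; put them into Route 3 tier1 at 15.
Total = 20×20 + 19×40 + 16×15 + 15×5 = 1475.

1475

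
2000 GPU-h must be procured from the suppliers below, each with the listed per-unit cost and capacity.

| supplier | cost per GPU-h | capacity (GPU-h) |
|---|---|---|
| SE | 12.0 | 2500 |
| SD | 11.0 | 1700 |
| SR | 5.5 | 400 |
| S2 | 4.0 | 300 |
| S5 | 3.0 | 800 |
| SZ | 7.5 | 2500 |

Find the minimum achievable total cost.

Use suppliers in increasing cost order.
S5 at 3.0: take all 800 GPU-h — 1200 still needed.
S2 at 4.0: take all 300 GPU-h — 900 still needed.
SR (5.5): use full 400 — 500 GPU-h to go.
Take 500 from SZ at 7.5 to finish.
SD, SE: unused.
Cost = 800×3.0 + 300×4.0 + 400×5.5 + 500×7.5 = 9550.

9550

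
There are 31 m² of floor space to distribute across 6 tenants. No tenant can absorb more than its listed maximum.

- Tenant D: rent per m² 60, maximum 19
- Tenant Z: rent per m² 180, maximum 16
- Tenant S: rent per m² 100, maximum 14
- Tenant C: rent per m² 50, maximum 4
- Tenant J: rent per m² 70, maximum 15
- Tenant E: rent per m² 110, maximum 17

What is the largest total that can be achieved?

Order the tenants by rent per m²: Tenant Z 180 > Tenant E 110 > Tenant S 100 > Tenant J 70 > Tenant D 60 > Tenant C 50.
Tenant Z: +16 to 16 (cap) — 15 left.
Tenant E has room for 17 but only 15 remain, so it gets 15.
Total = 180×16 + 110×15 = 4530.

4530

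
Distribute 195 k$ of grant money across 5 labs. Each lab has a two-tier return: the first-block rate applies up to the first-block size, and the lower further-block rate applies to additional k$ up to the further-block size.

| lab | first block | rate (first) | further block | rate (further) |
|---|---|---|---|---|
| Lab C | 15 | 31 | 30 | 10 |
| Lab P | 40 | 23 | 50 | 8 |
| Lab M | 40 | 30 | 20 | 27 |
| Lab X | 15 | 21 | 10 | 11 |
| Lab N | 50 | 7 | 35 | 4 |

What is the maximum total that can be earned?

Rank every tier by rate: Lab C/first 31 > Lab M/first 30 > Lab M/second 27 > Lab P/first 23 > Lab X/first 21 > Lab X/second 11 > Lab C/second 10 > Lab P/second 8 > Lab N/first 7 > Lab N/second 4.
Lab C first at 31: fill all 15 → 180 left.
Lab M first at 30: fill all 40 → 140 left.
Lab M/second (27): +20 → 120 left.
Lab P/first (23): +40 → 80 left.
Fill Lab X first block (15 at 21) → 65 left.
Lab X/second (11): +10 → 55 left.
Fill Lab C second block (30 at 10) → 25 left.
25 remain; put them into Lab P second at 8.
Total = 31×15 + 30×40 + 27×20 + 23×40 + 21×15 + 11×10 + 10×30 + 8×25 = 4050.

4050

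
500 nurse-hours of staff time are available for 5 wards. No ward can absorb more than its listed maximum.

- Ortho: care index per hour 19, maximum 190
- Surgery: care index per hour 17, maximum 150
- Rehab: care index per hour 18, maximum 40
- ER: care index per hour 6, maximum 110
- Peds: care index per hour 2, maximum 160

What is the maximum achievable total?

Order the wards by care index per hour: Ortho 19 > Rehab 18 > Surgery 17 > ER 6 > Peds 2.
Ortho: +190 to 190 (cap) — 310 left.
Give Rehab 40 to hit its cap of 40 — 270 left.
Surgery takes 150 to reach its cap of 150 — 120 left.
ER takes 110 to reach its cap of 110 — 10 left.
Only 10 left; Peds takes them to reach 10.
Total = 19×190 + 17×150 + 18×40 + 6×110 + 2×10 = 7560.

7560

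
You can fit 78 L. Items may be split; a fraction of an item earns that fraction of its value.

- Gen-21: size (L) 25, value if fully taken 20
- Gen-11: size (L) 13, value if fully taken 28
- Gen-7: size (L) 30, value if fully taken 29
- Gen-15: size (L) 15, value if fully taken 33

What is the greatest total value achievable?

106

Sort by value density: Gen-15 33/15≈2.2, Gen-11 28/13≈2.15, Gen-7 29/30≈0.967, Gen-21 20/25≈0.8.
All 15 L of Gen-15 fit (value 33) — 63 remain.
All 13 L of Gen-11 fit (value 28) — 50 remain.
All 30 L of Gen-7 fit (value 29) — 20 remain.
20 L left: a 20/25 share of Gen-21 gives 20×20/25 = 16.
Total value = 106.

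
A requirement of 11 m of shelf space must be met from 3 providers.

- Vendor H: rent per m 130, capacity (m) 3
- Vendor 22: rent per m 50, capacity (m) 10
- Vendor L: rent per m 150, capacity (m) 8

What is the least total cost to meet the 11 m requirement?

630

Cheapest first:
Vendor 22 (50): use full 10 → 1 m to go.
Vendor H at 130: take 1 of its 3 → requirement met.
Vendor L: unused.
Cost = 10×50 + 1×130 = 630.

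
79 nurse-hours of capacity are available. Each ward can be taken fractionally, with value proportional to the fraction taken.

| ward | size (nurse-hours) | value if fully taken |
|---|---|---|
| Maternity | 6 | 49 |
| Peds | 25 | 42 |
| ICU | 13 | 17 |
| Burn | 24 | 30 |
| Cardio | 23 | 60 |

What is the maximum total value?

Rank by value-to-size ratio: Maternity 49/6≈8.17, Cardio 60/23≈2.61, Peds 42/25≈1.68, ICU 17/13≈1.31, Burn 30/24≈1.25.
Maternity: take in full, 6 nurse-hours for value 49 ; 73 left.
Cardio: take in full, 23 nurse-hours for value 60 ; 50 left.
All 25 nurse-hours of Peds fit (value 42) ; 25 remain.
Take all of ICU (13 nurse-hours, value 17) ; 12 nurse-hours left.
Only 12 nurse-hours remain; take 12/24 of Burn for value 30×12/24 = 15.
Total value = 183.

183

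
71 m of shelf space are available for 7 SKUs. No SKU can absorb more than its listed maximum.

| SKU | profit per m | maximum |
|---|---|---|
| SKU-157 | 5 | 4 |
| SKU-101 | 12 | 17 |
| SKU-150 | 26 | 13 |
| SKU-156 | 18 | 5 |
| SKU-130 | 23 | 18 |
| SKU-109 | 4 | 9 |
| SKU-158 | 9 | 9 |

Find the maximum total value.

1167

Rank by profit per m: SKU-150 26 > SKU-130 23 > SKU-156 18 > SKU-101 12 > SKU-158 9 > SKU-157 5 > SKU-109 4.
SKU-150: +13 to 13 (cap) — 58 left.
SKU-130: +18 to 18 (cap) — 40 left.
Give SKU-156 5 to hit its cap of 5 — 35 left.
SKU-101: +17 to 17 (cap) — 18 left.
SKU-158 takes 9 to reach its cap of 9 — 9 left.
SKU-157: +4 to 4 (cap) — 5 left.
SKU-109 has room for 9 but only 5 remain, so it gets 5.
Total = 5×4 + 12×17 + 26×13 + 18×5 + 23×18 + 4×5 + 9×9 = 1167.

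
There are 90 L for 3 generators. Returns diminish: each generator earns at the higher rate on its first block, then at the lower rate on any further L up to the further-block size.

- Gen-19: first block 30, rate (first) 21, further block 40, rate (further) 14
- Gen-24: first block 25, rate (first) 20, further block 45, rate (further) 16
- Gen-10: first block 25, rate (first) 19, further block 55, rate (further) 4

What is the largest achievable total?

Order all 6 blocks by rate: Gen-19/tier1 21 > Gen-24/tier1 20 > Gen-10/tier1 19 > Gen-24/tier2 16 > Gen-19/tier2 14 > Gen-10/tier2 4.
Gen-19/tier1 (21): +30 → 60 left.
Gen-24 tier1 at 20: fill all 25 → 35 left.
Fill Gen-10 tier1 block (25 at 19) → 10 left.
Gen-24/tier2: +10 of 45 at 16; pool empty.
Total = 21×30 + 20×25 + 19×25 + 16×10 = 1765.

1765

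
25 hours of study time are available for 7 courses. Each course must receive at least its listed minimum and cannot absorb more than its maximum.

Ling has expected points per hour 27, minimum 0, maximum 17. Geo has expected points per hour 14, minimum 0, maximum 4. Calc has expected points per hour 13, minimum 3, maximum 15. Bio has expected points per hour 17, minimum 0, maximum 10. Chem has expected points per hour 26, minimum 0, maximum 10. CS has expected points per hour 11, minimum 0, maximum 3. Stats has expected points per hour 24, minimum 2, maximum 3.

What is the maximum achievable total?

Meeting every minimum uses 0+0+3+0+0+0+2 = 5 hours, leaving 20.
Order the courses by expected points per hour: Ling 27 > Chem 26 > Stats 24 > Bio 17 > Geo 14 > Calc 13 > CS 11.
Ling: +17 to 17 (cap) ; 3 left.
Chem: +3 (room for 10) → 3. Pool exhausted.
Total = 27×17 + 13×3 + 26×3 + 24×2 = 624.

624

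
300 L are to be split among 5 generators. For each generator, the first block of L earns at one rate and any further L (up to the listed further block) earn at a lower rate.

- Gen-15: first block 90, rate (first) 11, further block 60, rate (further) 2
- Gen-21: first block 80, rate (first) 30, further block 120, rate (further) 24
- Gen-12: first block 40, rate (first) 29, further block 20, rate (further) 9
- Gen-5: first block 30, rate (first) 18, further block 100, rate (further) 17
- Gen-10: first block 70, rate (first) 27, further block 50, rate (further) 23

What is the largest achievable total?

Order all 10 blocks by rate: Gen-21/first 30 > Gen-12/first 29 > Gen-10/first 27 > Gen-21/second 24 > Gen-10/second 23 > Gen-5/first 18 > Gen-5/second 17 > Gen-15/first 11 > Gen-12/second 9 > Gen-15/second 2.
Gen-21 first at 30: fill all 80 ; 220 left.
Fill Gen-12 first block (40 at 29) ; 180 left.
Gen-10 first at 27: fill all 70 ; 110 left.
110 remain; put them into Gen-21 second at 24.
Total = 30×80 + 29×40 + 27×70 + 24×110 = 8090.

8090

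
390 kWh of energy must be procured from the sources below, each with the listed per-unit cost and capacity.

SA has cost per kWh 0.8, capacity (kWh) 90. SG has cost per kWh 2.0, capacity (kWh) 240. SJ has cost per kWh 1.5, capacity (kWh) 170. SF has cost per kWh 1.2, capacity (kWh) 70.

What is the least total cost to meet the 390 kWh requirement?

531

Use sources in increasing cost order.
SA (0.8): use full 90 ; 300 kWh to go.
SF (1.2): use full 70 ; 230 kWh to go.
Take 170 from SJ at 1.5 ; need 60 more.
Take 60 from SG at 2.0 to finish.
Cost = 90×0.8 + 70×1.2 + 170×1.5 + 60×2.0 = 531.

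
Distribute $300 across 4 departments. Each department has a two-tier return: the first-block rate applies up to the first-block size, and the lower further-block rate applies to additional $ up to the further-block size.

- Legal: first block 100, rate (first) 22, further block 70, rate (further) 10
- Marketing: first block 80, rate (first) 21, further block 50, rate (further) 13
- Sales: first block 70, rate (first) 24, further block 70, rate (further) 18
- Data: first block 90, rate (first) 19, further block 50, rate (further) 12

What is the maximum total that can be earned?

6510

Treat each block as its own option and order by rate: Sales/T1 24 > Legal/T1 22 > Marketing/T1 21 > Data/T1 19 > Sales/T2 18 > Marketing/T2 13 > Data/T2 12 > Legal/T2 10.
Sales/T1 (24): +70 — 230 left.
Legal/T1 (22): +100 — 130 left.
Fill Marketing T1 block (80 at 21) — 50 left.
Data/T1: +50 of 90 at 19; pool empty.
Total = 24×70 + 22×100 + 21×80 + 19×50 = 6510.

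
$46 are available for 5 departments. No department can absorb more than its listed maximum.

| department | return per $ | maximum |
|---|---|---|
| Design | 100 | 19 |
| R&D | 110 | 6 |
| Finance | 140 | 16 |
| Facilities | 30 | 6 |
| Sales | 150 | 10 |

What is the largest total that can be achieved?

5800

Rank by return per $: Sales 150 > Finance 140 > R&D 110 > Design 100 > Facilities 30.
Sales: +10 to 10 (cap) ; 36 left.
Give Finance 16 to hit its cap of 16 ; 20 left.
R&D: +6 to 6 (cap) ; 14 left.
Design: +14 (room for 19) → 14. Pool exhausted.
Total = 100×14 + 110×6 + 140×16 + 150×10 = 5800.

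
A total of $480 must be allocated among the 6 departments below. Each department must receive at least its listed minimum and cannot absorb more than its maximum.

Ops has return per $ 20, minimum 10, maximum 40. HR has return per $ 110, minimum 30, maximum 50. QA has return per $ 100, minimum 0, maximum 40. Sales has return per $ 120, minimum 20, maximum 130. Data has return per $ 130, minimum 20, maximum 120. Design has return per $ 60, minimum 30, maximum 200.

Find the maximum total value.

Meeting every minimum uses 10+30+0+20+20+30 = 110 $, leaving 370.
Order the departments by return per $: Data 130 > Sales 120 > HR 110 > QA 100 > Design 60 > Ops 20.
Data: +100 to 120 (cap) — 270 left.
Give Sales 110 more to hit its cap of 130 — 160 left.
Give HR 20 more to hit its cap of 50 — 140 left.
QA: +40 to 40 (cap) — 100 left.
Design: +100 (room for 170) → 130. Pool exhausted.
Total = 20×10 + 110×50 + 100×40 + 120×130 + 130×120 + 60×130 = 48700.

48700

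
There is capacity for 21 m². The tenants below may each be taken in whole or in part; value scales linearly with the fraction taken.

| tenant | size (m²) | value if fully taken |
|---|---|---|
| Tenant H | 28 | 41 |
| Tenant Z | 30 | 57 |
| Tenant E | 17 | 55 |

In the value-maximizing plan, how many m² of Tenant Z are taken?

Rank by value-to-size ratio: Tenant E 55/17≈3.24, Tenant Z 57/30≈1.9, Tenant H 41/28≈1.46.
All 17 m² of Tenant E fit (value 55) — 4 remain.
Only 4 m² remain; take 4/30 of Tenant Z for value 57×4/30 = 7.6.

4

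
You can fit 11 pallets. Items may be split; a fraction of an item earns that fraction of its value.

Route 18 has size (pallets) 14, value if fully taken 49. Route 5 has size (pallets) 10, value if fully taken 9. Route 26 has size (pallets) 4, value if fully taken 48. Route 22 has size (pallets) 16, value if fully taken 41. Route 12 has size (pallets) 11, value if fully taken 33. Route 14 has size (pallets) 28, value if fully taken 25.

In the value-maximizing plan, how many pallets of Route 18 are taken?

Sort by value density: Route 26 48/4≈12, Route 18 49/14≈3.5, Route 12 33/11≈3, Route 22 41/16≈2.56, Route 5 9/10≈0.9, Route 14 25/28≈0.893.
Take all of Route 26 (4 pallets, value 48) → 7 pallets left.
Fill the last 7 pallets with part of Route 18: 7/14 of it earns 24.5.

7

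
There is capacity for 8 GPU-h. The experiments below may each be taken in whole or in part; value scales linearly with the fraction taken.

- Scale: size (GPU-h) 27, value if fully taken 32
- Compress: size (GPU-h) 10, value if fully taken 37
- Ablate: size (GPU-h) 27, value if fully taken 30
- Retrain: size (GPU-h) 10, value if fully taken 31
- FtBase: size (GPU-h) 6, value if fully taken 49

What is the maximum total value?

56.4

Sort by value density: FtBase 49/6≈8.17, Compress 37/10≈3.7, Retrain 31/10≈3.1, Scale 32/27≈1.19, Ablate 30/27≈1.11.
FtBase: take in full, 6 GPU-h for value 49 ; 2 left.
Only 2 GPU-h remain; take 2/10 of Compress for value 37×2/10 = 7.4.
Total value = 56.4.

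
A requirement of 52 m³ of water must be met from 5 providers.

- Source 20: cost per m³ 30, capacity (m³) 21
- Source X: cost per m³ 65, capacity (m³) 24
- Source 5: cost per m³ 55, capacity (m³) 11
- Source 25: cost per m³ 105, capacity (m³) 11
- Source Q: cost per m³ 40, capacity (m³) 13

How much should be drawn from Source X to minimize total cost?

Use providers in increasing cost order.
Take 21 from Source 20 at 30 — need 31 more.
Take 13 from Source Q at 40 — need 18 more.
Source 5 at 55: take all 11 m³ — 7 still needed.
Source X at 65: take 7 of its 24 — requirement met.
Source 25: unused.

7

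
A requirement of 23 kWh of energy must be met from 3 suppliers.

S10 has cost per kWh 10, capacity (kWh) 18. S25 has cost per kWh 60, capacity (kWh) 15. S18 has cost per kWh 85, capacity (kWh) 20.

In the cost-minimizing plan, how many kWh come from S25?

5

Cheapest first:
S10 (10): use full 18 ; 5 kWh to go.
S25 at 60: take 5 of its 15 ; requirement met.
S18: unused.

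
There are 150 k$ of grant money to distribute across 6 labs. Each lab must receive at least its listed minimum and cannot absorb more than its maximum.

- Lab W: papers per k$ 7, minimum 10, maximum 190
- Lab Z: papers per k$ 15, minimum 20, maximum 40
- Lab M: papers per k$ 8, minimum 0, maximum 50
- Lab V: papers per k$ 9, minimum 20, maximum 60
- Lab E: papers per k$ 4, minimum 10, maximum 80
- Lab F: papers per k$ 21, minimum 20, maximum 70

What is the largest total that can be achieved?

2360

Meeting every minimum uses 10+20+0+20+10+20 = 80 k$, leaving 70.
Order the labs by papers per k$: Lab F 21 > Lab Z 15 > Lab V 9 > Lab M 8 > Lab W 7 > Lab E 4.
Lab F: +50 to 70 (cap) ; 20 left.
Give Lab Z 20 more to hit its cap of 40 ; 0 left.
Total = 7×10 + 15×40 + 9×20 + 4×10 + 21×70 = 2360.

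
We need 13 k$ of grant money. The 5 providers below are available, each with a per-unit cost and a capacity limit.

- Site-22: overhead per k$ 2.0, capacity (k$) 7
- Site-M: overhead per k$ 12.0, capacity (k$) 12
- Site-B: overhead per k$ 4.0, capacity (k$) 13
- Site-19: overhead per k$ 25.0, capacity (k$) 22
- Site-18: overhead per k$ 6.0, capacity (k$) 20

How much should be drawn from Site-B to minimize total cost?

6

Fill from the cheapest provider first.
Site-22 at 2.0: take all 7 k$ → 6 still needed.
Take 6 from Site-B at 4.0 to finish.
Site-18, Site-M, Site-19: unused.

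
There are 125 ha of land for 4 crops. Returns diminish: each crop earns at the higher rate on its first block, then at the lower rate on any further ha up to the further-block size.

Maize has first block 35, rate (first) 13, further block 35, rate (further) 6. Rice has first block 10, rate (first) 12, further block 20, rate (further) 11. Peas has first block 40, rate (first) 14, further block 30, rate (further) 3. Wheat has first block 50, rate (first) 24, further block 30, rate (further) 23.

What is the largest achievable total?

2515

Treat each block as its own option and order by rate: Wheat/first 24 > Wheat/second 23 > Peas/first 14 > Maize/first 13 > Rice/first 12 > Rice/second 11 > Maize/second 6 > Peas/second 3.
Wheat/first (24): +50 ; 75 left.
Wheat/second (23): +30 ; 45 left.
Fill Peas first block (40 at 14) ; 5 left.
5 remain; put them into Maize first at 13.
Total = 24×50 + 23×30 + 14×40 + 13×5 = 2515.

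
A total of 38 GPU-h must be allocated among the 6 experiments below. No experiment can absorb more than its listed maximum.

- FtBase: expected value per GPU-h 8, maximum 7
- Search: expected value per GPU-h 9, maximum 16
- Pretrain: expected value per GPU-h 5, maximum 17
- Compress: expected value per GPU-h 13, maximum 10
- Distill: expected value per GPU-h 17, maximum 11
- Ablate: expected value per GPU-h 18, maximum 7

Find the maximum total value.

Rank by expected value per GPU-h: Ablate 18 > Distill 17 > Compress 13 > Search 9 > FtBase 8 > Pretrain 5.
Give Ablate 7 to hit its cap of 7 ; 31 left.
Distill: +11 to 11 (cap) ; 20 left.
Compress takes 10 to reach its cap of 10 ; 10 left.
Search has room for 16 but only 10 remain, so it gets 10.
Total = 9×10 + 13×10 + 17×11 + 18×7 = 533.

533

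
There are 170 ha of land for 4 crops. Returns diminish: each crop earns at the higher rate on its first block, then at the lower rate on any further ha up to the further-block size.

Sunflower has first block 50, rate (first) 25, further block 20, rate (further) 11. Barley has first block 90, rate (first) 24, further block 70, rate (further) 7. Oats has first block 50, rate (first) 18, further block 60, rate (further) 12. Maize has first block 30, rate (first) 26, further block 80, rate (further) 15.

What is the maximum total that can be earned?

Treat each block as its own option and order by rate: Maize/tier1 26 > Sunflower/tier1 25 > Barley/tier1 24 > Oats/tier1 18 > Maize/tier2 15 > Oats/tier2 12 > Sunflower/tier2 11 > Barley/tier2 7.
Maize tier1 at 26: fill all 30 — 140 left.
Fill Sunflower tier1 block (50 at 25) — 90 left.
Barley tier1 at 24: fill all 90 — 0 left.
Total = 26×30 + 25×50 + 24×90 = 4190.

4190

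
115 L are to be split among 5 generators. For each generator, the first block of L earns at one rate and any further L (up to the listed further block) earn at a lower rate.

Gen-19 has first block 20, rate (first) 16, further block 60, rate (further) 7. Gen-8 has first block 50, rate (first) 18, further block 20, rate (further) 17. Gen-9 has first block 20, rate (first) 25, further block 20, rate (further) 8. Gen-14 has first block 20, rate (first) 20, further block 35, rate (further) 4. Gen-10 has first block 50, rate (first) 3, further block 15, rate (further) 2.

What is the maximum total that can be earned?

2220

Rank every tier by rate: Gen-9/T1 25 > Gen-14/T1 20 > Gen-8/T1 18 > Gen-8/T2 17 > Gen-19/T1 16 > Gen-9/T2 8 > Gen-19/T2 7 > Gen-14/T2 4 > Gen-10/T1 3 > Gen-10/T2 2.
Gen-9/T1 (25): +20 → 95 left.
Fill Gen-14 T1 block (20 at 20) → 75 left.
Gen-8 T1 at 18: fill all 50 → 25 left.
Fill Gen-8 T2 block (20 at 17) → 5 left.
Gen-19 T1 at 16: only 5 left, fill 5.
Total = 25×20 + 20×20 + 18×50 + 17×20 + 16×5 = 2220.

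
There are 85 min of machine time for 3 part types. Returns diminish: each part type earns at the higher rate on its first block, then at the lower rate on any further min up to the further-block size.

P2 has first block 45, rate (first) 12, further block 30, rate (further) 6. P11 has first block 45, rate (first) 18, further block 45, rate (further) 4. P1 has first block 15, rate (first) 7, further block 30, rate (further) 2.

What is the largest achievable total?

1290

Order all 6 blocks by rate: P11/T1 18 > P2/T1 12 > P1/T1 7 > P2/T2 6 > P11/T2 4 > P1/T2 2.
Fill P11 T1 block (45 at 18) — 40 left.
P2/T1: +40 of 45 at 12; pool empty.
Total = 18×45 + 12×40 = 1290.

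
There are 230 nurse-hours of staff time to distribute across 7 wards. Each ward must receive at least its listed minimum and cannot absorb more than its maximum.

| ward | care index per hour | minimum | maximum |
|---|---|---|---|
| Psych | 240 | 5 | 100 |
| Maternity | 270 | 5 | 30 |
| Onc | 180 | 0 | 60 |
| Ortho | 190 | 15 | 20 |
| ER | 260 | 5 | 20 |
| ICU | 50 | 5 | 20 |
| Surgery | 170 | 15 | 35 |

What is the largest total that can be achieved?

Meeting every minimum uses 5+5+0+15+5+5+15 = 50 nurse-hours, leaving 180.
Order the wards by care index per hour: Maternity 270 > ER 260 > Psych 240 > Ortho 190 > Onc 180 > Surgery 170 > ICU 50.
Maternity takes 25 more to reach its cap of 30 ; 155 left.
Give ER 15 more to hit its cap of 20 ; 140 left.
Give Psych 95 more to hit its cap of 100 ; 45 left.
Ortho: +5 to 20 (cap) ; 40 left.
Onc has room for 60 more but only 40 remain, so it gets 40.
Total = 240×100 + 270×30 + 180×40 + 190×20 + 260×20 + 50×5 + 170×15 = 51100.

51100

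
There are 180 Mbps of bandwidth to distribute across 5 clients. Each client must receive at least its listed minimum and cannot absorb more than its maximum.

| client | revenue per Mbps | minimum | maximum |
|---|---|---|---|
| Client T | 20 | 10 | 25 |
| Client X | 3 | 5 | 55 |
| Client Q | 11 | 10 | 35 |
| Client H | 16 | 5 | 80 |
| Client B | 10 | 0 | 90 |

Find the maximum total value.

Meeting every minimum uses 10+5+10+5+0 = 30 Mbps, leaving 150.
Rank by revenue per Mbps: Client T 20 > Client H 16 > Client Q 11 > Client B 10 > Client X 3.
Client T takes 15 more to reach its cap of 25 — 135 left.
Client H takes 75 more to reach its cap of 80 — 60 left.
Give Client Q 25 more to hit its cap of 35 — 35 left.
Client B has room for 90 more but only 35 remain, so it gets 35.
Total = 20×25 + 3×5 + 11×35 + 16×80 + 10×35 = 2530.

2530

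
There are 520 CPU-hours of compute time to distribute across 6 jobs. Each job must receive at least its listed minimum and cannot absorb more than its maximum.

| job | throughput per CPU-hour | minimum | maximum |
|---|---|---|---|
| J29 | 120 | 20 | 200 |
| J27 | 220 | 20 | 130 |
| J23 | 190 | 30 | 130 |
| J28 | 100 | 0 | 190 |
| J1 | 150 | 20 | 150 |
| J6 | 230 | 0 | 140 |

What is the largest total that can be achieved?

Meeting every minimum uses 20+20+30+0+20+0 = 90 CPU-hours, leaving 430.
Rank by throughput per CPU-hour: J6 230 > J27 220 > J23 190 > J1 150 > J29 120 > J28 100.
J6: +140 to 140 (cap) ; 290 left.
J27 takes 110 more to reach its cap of 130 ; 180 left.
J23 takes 100 more to reach its cap of 130 ; 80 left.
J1 has room for 130 more but only 80 remain, so it gets 100.
Total = 120×20 + 220×130 + 190×130 + 150×100 + 230×140 = 102900.

102900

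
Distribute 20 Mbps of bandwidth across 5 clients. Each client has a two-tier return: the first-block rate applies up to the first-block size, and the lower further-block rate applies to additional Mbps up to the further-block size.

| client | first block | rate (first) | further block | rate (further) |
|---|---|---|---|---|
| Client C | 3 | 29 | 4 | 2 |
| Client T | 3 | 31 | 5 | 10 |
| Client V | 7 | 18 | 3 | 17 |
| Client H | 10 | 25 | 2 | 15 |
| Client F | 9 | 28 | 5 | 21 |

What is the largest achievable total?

557

Rank every tier by rate: Client T/T1 31 > Client C/T1 29 > Client F/T1 28 > Client H/T1 25 > Client F/T2 21 > Client V/T1 18 > Client V/T2 17 > Client H/T2 15 > Client T/T2 10 > Client C/T2 2.
Client T T1 at 31: fill all 3 → 17 left.
Fill Client C T1 block (3 at 29) → 14 left.
Fill Client F T1 block (9 at 28) → 5 left.
5 remain; put them into Client H T1 at 25.
Total = 31×3 + 29×3 + 28×9 + 25×5 = 557.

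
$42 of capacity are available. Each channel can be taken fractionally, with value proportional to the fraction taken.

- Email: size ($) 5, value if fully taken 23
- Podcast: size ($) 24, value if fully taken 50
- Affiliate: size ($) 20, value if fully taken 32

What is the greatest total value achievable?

Sort by value density: Email 23/5≈4.6, Podcast 50/24≈2.08, Affiliate 32/20≈1.6.
All 5 $ of Email fit (value 23) — 37 remain.
All 24 $ of Podcast fit (value 50) — 13 remain.
Fill the last 13 $ with part of Affiliate: 13/20 of it earns 20.8.
Total value = 93.8.

93.8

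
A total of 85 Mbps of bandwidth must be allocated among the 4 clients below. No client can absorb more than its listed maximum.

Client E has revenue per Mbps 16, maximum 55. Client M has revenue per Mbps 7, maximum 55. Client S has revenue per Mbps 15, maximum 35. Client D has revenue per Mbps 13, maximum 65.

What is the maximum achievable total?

1330

Rank by revenue per Mbps: Client E 16 > Client S 15 > Client D 13 > Client M 7.
Give Client E 55 to hit its cap of 55 ; 30 left.
Client S has room for 35 but only 30 remain, so it gets 30.
Total = 16×55 + 15×30 = 1330.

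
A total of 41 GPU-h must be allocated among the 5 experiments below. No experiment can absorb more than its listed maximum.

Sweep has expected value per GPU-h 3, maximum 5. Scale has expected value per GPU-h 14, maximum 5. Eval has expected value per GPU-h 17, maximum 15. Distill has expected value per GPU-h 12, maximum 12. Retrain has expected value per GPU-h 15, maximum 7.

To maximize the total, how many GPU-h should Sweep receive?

Rank by expected value per GPU-h: Eval 17 > Retrain 15 > Scale 14 > Distill 12 > Sweep 3.
Give Eval 15 to hit its cap of 15 — 26 left.
Retrain: +7 to 7 (cap) — 19 left.
Scale: +5 to 5 (cap) — 14 left.
Give Distill 12 to hit its cap of 12 — 2 left.
Only 2 left; Sweep takes them to reach 2.

2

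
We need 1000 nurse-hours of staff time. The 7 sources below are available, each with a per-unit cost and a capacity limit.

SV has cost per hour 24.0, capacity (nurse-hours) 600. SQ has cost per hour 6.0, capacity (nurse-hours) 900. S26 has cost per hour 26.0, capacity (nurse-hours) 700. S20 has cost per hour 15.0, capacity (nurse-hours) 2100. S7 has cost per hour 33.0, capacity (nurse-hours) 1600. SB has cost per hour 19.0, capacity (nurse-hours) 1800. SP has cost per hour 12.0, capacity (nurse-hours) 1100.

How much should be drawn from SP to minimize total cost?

Fill from the cheapest source first.
SQ at 6.0: take all 900 nurse-hours ; 100 still needed.
SP (12.0): take the remaining 100 ; done.
S20, SB, SV, S26, S7: unused.

100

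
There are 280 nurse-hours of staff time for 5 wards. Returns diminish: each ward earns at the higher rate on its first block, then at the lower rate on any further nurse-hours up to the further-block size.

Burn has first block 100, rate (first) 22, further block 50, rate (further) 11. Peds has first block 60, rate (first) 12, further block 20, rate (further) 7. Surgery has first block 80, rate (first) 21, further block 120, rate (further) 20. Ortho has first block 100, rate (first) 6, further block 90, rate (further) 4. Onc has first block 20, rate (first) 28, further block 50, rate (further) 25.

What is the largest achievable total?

Rank every tier by rate: Onc/T1 28 > Onc/T2 25 > Burn/T1 22 > Surgery/T1 21 > Surgery/T2 20 > Peds/T1 12 > Burn/T2 11 > Peds/T2 7 > Ortho/T1 6 > Ortho/T2 4.
Onc/T1 (28): +20 ; 260 left.
Onc/T2 (25): +50 ; 210 left.
Fill Burn T1 block (100 at 22) ; 110 left.
Surgery/T1 (21): +80 ; 30 left.
Surgery T2 at 20: only 30 left, fill 30.
Total = 28×20 + 25×50 + 22×100 + 21×80 + 20×30 = 6290.

6290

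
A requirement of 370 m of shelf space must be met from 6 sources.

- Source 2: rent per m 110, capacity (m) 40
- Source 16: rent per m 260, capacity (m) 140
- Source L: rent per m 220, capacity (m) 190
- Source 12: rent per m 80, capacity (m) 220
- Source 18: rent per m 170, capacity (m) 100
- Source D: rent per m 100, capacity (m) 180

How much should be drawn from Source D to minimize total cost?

Fill from the cheapest source first.
Source 12 (80): use full 220 — 150 m to go.
Source D at 100: take 150 of its 180 — requirement met.
Source 2, Source 18, Source L, Source 16: unused.

150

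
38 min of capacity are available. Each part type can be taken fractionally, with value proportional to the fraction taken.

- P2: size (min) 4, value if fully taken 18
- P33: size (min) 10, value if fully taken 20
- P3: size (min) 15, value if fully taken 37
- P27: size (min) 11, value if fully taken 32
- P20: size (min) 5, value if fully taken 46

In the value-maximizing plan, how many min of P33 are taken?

3

Best value per unit of size first: P20 46/5≈9.2, P2 18/4≈4.5, P27 32/11≈2.91, P3 37/15≈2.47, P33 20/10≈2.
Take all of P20 (5 min, value 46) → 33 min left.
P2: take in full, 4 min for value 18 → 29 left.
All 11 min of P27 fit (value 32) → 18 remain.
All 15 min of P3 fit (value 37) → 3 remain.
Only 3 min remain; take 3/10 of P33 for value 20×3/10 = 6.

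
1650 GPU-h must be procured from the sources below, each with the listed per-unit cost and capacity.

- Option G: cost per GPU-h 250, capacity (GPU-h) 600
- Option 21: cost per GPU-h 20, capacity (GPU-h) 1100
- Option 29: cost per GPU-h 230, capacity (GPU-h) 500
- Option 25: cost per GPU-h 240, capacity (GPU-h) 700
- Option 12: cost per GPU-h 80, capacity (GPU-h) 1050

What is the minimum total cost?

66000

Cheapest first:
Option 21 at 20: take all 1100 GPU-h ; 550 still needed.
Option 12 at 80: take 550 of its 1050 ; requirement met.
Option 29, Option 25, Option G: unused.
Cost = 1100×20 + 550×80 = 66000.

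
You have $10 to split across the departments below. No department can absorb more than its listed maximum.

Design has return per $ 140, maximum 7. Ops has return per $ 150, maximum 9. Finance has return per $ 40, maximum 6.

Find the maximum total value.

1490

Order the departments by return per $: Ops 150 > Design 140 > Finance 40.
Ops takes 9 to reach its cap of 9 ; 1 left.
Only 1 left; Design takes them to reach 1.
Total = 140×1 + 150×9 = 1490.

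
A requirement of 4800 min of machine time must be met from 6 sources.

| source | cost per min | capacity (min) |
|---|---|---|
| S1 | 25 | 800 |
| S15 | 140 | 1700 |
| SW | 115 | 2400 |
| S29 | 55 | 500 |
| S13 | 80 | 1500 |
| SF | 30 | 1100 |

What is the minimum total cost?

Fill from the cheapest source first.
S1 (25): use full 800 ; 4000 min to go.
SF at 30: take all 1100 min ; 2900 still needed.
Take 500 from S29 at 55 ; need 2400 more.
S13 at 80: take all 1500 min ; 900 still needed.
SW (115): take the remaining 900 ; done.
S15: unused.
Cost = 800×25 + 1100×30 + 500×55 + 1500×80 + 900×115 = 304000.

304000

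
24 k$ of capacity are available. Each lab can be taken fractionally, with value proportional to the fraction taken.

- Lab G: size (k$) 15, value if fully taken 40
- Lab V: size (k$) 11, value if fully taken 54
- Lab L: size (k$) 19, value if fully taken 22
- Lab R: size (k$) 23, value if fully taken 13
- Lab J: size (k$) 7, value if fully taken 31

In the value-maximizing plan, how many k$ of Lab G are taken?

Sort by value density: Lab V 54/11≈4.91, Lab J 31/7≈4.43, Lab G 40/15≈2.67, Lab L 22/19≈1.16, Lab R 13/23≈0.565.
Lab V: take in full, 11 k$ for value 54 → 13 left.
All 7 k$ of Lab J fit (value 31) → 6 remain.
Only 6 k$ remain; take 6/15 of Lab G for value 40×6/15 = 16.

6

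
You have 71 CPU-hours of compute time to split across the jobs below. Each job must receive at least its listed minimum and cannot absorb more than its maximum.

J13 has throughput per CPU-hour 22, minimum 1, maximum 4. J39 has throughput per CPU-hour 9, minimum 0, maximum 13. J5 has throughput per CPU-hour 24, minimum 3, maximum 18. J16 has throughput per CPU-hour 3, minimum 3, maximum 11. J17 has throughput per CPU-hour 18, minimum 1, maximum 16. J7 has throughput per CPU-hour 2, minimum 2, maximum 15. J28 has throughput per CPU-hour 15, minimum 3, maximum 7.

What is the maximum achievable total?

1067

Meeting every minimum uses 1+0+3+3+1+2+3 = 13 CPU-hours, leaving 58.
Rank by throughput per CPU-hour: J5 24 > J13 22 > J17 18 > J28 15 > J39 9 > J16 3 > J7 2.
J5: +15 to 18 (cap) — 43 left.
J13 takes 3 more to reach its cap of 4 — 40 left.
J17: +15 to 16 (cap) — 25 left.
J28: +4 to 7 (cap) — 21 left.
J39: +13 to 13 (cap) — 8 left.
J16 takes 8 more to reach its cap of 11 — 0 left.
Total = 22×4 + 9×13 + 24×18 + 3×11 + 18×16 + 2×2 + 15×7 = 1067.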